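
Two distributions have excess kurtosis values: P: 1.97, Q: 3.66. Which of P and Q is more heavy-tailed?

Higher excess kurtosis ⇒ heavier tails relative to the normal distribution.
1.97 vs 3.66: the larger is 3.66, so Q has heavier tails.

Q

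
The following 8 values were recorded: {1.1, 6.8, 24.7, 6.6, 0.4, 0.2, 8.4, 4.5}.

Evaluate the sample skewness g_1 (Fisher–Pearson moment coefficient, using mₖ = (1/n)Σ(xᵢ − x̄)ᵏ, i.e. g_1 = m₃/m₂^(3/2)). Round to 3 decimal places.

x̄ = (1.1 + 6.8 + 24.7 + 6.6 + 0.4 + 0.2 + 8.4 + 4.5) / 8 = 6.5875
deviations (xᵢ − x̄): -5.4875, 0.2125, 18.1125, 0.0125, -6.1875, -6.3875, 1.8125, -2.0875
Σ(xᵢ − x̄)² = 444.9488 ⇒ m₂ = 444.9488/8 = 55.61859
Σ(xᵢ − x̄)³ = 5276.1586 ⇒ m₃ = 5276.1586/8 = 659.51982
m₂^(3/2) = 55.61859^(1.5) = 414.79165
g_1 = m₃ / m₂^(3/2) = 659.51982 / 414.79165 ≈ 1.590

1.590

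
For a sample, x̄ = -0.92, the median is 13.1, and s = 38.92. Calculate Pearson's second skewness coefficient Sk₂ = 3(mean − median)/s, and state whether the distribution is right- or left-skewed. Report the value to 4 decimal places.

Sk₂ = 3(-0.92 − 13.1) / 38.92 = 3 × -14.0200 / 38.92
    = -42.0600 / 38.92 ≈ -1.0807
Sk₂ < 0 ⇒ mean < median ⇒ left-skewed (negative skew).

-1.0807, left-skewed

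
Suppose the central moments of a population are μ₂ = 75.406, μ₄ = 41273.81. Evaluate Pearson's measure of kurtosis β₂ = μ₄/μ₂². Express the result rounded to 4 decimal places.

μ₂² = 75.406² = 5686.06484
μ₄/μ₂² = 41273.81 / 5686.06484 = 7.25877
β₂ ≈ 7.2588

7.2588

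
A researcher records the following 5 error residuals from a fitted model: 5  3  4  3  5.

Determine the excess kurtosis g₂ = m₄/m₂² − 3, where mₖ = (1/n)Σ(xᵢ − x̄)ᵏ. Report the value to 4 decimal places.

-1.7500

x̄ = 4.0000
Σ(xᵢ − x̄)² = 4.0000 ⇒ m₂ = 0.80000
Σ(xᵢ − x̄)⁴ = 4.0000 ⇒ m₄ = 0.80000
m₂² = 0.64000
g₂ = m₄/m₂² − 3 = 1.25000 − 3 ≈ -1.7500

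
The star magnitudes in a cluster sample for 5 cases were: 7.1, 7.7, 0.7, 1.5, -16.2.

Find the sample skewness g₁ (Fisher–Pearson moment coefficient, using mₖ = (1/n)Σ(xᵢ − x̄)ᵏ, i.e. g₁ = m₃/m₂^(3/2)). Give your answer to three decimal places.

-1.114

x̄ = (7.1 + 7.7 + 0.7 + 1.5 - 16.2) / 5 = 0.1600
deviations (xᵢ − x̄): 6.9400, 7.5400, 0.5400, 1.3400, -16.3600
Σ(xᵢ − x̄)² = 374.7520 ⇒ m₂ = 374.7520/5 = 74.95040
Σ(xᵢ − x̄)³ = -3613.2674 ⇒ m₃ = -3613.2674/5 = -722.65349
m₂^(3/2) = 74.95040^(1.5) = 648.87484
g₁ = m₃ / m₂^(3/2) = -722.65349 / 648.87484 ≈ -1.114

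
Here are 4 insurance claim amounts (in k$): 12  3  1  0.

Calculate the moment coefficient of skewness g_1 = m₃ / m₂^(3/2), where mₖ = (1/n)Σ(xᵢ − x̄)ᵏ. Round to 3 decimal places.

x̄ = (12 + 3 + 1 + 0) / 4 = 4.0000
deviations (xᵢ − x̄): 8.0000, -1.0000, -3.0000, -4.0000
Σ(xᵢ − x̄)² = 90.0000 ⇒ m₂ = 90.0000/4 = 22.50000
Σ(xᵢ − x̄)³ = 420.0000 ⇒ m₃ = 420.0000/4 = 105.00000
m₂^(3/2) = 22.50000^(1.5) = 106.72687
g_1 = m₃ / m₂^(3/2) = 105.00000 / 106.72687 ≈ 0.984

0.984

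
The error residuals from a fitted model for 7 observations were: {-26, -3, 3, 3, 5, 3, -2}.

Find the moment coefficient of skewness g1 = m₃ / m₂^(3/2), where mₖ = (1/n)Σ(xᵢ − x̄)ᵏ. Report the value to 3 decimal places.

-1.745

x̄ = (-26 - 3 + 3 + 3 + 5 + 3 - 2) / 7 = -2.4286
deviations (xᵢ − x̄): -23.5714, -0.5714, 5.4286, 5.4286, 7.4286, 5.4286, 0.4286
Σ(xᵢ − x̄)² = 699.7143 ⇒ m₂ = 699.7143/7 = 99.95918
Σ(xᵢ − x̄)³ = -12206.8163 ⇒ m₃ = -12206.8163/7 = -1743.83090
m₂^(3/2) = 99.95918^(1.5) = 999.38782
g1 = m₃ / m₂^(3/2) = -1743.83090 / 999.38782 ≈ -1.745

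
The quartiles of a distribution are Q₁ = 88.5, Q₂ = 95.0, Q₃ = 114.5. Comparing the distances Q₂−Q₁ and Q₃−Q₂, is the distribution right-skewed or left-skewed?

Q₂ − Q₁ = 6.5;  Q₃ − Q₂ = 19.5
Q₃ − Q₂ > Q₂ − Q₁ ⇒ the upper half is more spread out ⇒ right-skewed.

right-skewed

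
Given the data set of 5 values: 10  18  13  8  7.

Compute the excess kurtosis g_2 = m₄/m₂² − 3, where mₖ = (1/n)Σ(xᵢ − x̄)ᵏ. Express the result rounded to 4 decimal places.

-0.9332

x̄ = 11.2000
Σ(xᵢ − x̄)² = 78.8000 ⇒ m₂ = 15.76000
Σ(xᵢ − x̄)⁴ = 2566.7360 ⇒ m₄ = 513.34720
m₂² = 248.37760
g_2 = m₄/m₂² − 3 = 2.06680 − 3 ≈ -0.9332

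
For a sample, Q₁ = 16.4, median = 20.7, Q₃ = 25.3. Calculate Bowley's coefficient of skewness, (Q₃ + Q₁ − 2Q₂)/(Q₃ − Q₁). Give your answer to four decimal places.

0.0337

numerator: Q₃ + Q₁ − 2Q₂ = 25.3 + 16.4 − 2×20.7 = 0.3000
denominator: Q₃ − Q₁ = 25.3 − 16.4 = 8.9000
Bowley skewness = 0.3000 / 8.9000 ≈ 0.0337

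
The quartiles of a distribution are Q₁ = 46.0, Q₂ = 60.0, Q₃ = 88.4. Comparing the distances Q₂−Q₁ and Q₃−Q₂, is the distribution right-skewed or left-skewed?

Q₂ − Q₁ = 14.0;  Q₃ − Q₂ = 28.4
Q₃ − Q₂ > Q₂ − Q₁ ⇒ the upper half is more spread out ⇒ right-skewed.

right-skewed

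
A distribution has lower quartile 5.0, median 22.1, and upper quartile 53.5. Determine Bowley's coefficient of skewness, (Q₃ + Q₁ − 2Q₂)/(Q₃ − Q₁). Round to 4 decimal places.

numerator: Q₃ + Q₁ − 2Q₂ = 53.5 + 5.0 − 2×22.1 = 14.3000
denominator: Q₃ − Q₁ = 53.5 − 5.0 = 48.5000
Bowley skewness = 14.3000 / 48.5000 ≈ 0.2948

0.2948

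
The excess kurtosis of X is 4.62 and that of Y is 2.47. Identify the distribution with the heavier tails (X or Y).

Higher excess kurtosis ⇒ heavier tails relative to the normal distribution.
4.62 vs 2.47: the larger is 4.62, so X has heavier tails.

X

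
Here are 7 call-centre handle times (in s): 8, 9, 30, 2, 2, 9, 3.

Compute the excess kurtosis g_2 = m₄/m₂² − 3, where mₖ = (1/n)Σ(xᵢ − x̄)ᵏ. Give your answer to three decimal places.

x̄ = 9.0000
Σ(xᵢ − x̄)² = 576.0000 ⇒ m₂ = 82.28571
Σ(xᵢ − x̄)⁴ = 200580.0000 ⇒ m₄ = 28654.28571
m₂² = 6770.93878
g_2 = m₄/m₂² − 3 = 4.23195 − 3 ≈ 1.232

1.232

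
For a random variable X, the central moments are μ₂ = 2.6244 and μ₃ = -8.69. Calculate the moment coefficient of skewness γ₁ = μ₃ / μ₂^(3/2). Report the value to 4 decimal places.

σ = √μ₂ = √2.6244 = 1.62000
σ³ = μ₂^(3/2) = 4.25153
γ₁ = μ₃/σ³ = -8.69 / 4.25153 ≈ -2.0440

-2.0440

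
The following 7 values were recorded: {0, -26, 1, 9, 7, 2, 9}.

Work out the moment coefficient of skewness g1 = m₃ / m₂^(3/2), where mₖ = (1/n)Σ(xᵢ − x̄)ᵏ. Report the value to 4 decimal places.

-1.6432

x̄ = (0 - 26 + 1 + 9 + 7 + 2 + 9) / 7 = 0.2857
deviations (xᵢ − x̄): -0.2857, -26.2857, 0.7143, 8.7143, 6.7143, 1.7143, 8.7143
Σ(xᵢ − x̄)² = 891.4286 ⇒ m₂ = 891.4286/7 = 127.34694
Σ(xᵢ − x̄)³ = -16530.2449 ⇒ m₃ = -16530.2449/7 = -2361.46356
m₂^(3/2) = 127.34694^(1.5) = 1437.08602
g1 = m₃ / m₂^(3/2) = -2361.46356 / 1437.08602 ≈ -1.6432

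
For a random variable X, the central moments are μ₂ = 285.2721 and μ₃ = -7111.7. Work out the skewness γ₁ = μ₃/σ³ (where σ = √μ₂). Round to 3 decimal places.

-1.476

σ = √μ₂ = √285.2721 = 16.89000
σ³ = μ₂^(3/2) = 4818.24577
γ₁ = μ₃/σ³ = -7111.7 / 4818.24577 ≈ -1.476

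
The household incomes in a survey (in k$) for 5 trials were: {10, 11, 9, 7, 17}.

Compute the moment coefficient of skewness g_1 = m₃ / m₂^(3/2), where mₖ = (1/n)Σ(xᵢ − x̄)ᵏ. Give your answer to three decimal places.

0.925

x̄ = (10 + 11 + 9 + 7 + 17) / 5 = 10.8000
deviations (xᵢ − x̄): -0.8000, 0.2000, -1.8000, -3.8000, 6.2000
Σ(xᵢ − x̄)² = 56.8000 ⇒ m₂ = 56.8000/5 = 11.36000
Σ(xᵢ − x̄)³ = 177.1200 ⇒ m₃ = 177.1200/5 = 35.42400
m₂^(3/2) = 11.36000^(1.5) = 38.28842
g_1 = m₃ / m₂^(3/2) = 35.42400 / 38.28842 ≈ 0.925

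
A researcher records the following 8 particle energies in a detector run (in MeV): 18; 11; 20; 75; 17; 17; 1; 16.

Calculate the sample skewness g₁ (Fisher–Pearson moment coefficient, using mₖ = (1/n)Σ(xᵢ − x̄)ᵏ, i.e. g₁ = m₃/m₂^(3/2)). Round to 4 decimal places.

x̄ = (18 + 11 + 20 + 75 + 17 + 17 + 1 + 16) / 8 = 21.8750
deviations (xᵢ − x̄): -3.8750, -10.8750, -1.8750, 53.1250, -4.8750, -4.8750, -20.8750, -5.8750
Σ(xᵢ − x̄)² = 3476.8750 ⇒ m₂ = 3476.8750/8 = 434.60938
Σ(xᵢ − x̄)³ = 139050.8438 ⇒ m₃ = 139050.8438/8 = 17381.35547
m₂^(3/2) = 434.60938^(1.5) = 9060.42637
g₁ = m₃ / m₂^(3/2) = 17381.35547 / 9060.42637 ≈ 1.9184

1.9184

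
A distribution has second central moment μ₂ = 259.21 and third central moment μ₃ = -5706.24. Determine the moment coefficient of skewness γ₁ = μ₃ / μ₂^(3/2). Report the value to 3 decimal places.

-1.367

σ = √μ₂ = √259.21 = 16.10000
σ³ = μ₂^(3/2) = 4173.28100
γ₁ = μ₃/σ³ = -5706.24 / 4173.28100 ≈ -1.367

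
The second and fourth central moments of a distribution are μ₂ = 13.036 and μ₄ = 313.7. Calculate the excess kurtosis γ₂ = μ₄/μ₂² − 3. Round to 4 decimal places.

-1.1540

μ₂² = 13.036² = 169.93730
μ₄/μ₂² = 313.7 / 169.93730 = 1.84598
γ₂ = 1.84598 − 3 ≈ -1.1540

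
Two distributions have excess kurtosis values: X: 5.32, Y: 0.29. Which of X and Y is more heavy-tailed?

X

Higher excess kurtosis ⇒ heavier tails relative to the normal distribution.
5.32 vs 0.29: the larger is 5.32, so X has heavier tails.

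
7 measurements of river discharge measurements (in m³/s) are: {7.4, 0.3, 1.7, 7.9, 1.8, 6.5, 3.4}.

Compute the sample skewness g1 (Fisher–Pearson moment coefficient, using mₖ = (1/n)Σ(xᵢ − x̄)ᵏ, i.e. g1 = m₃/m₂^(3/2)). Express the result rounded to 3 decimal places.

x̄ = (7.4 + 0.3 + 1.7 + 7.9 + 1.8 + 6.5 + 3.4) / 7 = 4.1429
deviations (xᵢ − x̄): 3.2571, -3.8429, -2.4429, 3.7571, -2.3429, 2.3571, -0.7429
Σ(xᵢ − x̄)² = 57.0571 ⇒ m₂ = 57.0571/7 = 8.15102
Σ(xᵢ − x̄)³ = 16.0905 ⇒ m₃ = 16.0905/7 = 2.29865
m₂^(3/2) = 8.15102^(1.5) = 23.27116
g1 = m₃ / m₂^(3/2) = 2.29865 / 23.27116 ≈ 0.099

0.099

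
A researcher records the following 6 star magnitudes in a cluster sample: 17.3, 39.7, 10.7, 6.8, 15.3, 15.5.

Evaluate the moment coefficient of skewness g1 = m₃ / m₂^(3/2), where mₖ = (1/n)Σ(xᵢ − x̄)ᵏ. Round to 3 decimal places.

x̄ = (17.3 + 39.7 + 10.7 + 6.8 + 15.3 + 15.5) / 6 = 17.5500
deviations (xᵢ − x̄): -0.2500, 22.1500, -6.8500, -10.7500, -2.2500, -2.0500
Σ(xᵢ − x̄)² = 662.4350 ⇒ m₂ = 662.4350/6 = 110.40583
Σ(xᵢ − x̄)³ = 9283.5510 ⇒ m₃ = 9283.5510/6 = 1547.25850
m₂^(3/2) = 110.40583^(1.5) = 1160.08024
g1 = m₃ / m₂^(3/2) = 1547.25850 / 1160.08024 ≈ 1.334

1.334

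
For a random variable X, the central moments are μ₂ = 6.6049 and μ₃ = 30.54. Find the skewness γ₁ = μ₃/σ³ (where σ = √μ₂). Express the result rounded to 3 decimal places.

1.799

σ = √μ₂ = √6.6049 = 2.57000
σ³ = μ₂^(3/2) = 16.97459
γ₁ = μ₃/σ³ = 30.54 / 16.97459 ≈ 1.799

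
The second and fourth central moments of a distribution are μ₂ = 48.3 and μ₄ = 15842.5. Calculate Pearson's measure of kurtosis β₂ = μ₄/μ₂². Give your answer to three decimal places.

μ₂² = 48.3² = 2332.89000
μ₄/μ₂² = 15842.5 / 2332.89000 = 6.79093
β₂ ≈ 6.791

6.791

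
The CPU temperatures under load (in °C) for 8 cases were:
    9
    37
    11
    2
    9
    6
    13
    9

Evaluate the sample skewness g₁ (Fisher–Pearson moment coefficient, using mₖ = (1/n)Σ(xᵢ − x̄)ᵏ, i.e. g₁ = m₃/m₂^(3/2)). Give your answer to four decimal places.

x̄ = (9 + 37 + 11 + 2 + 9 + 6 + 13 + 9) / 8 = 12.0000
deviations (xᵢ − x̄): -3.0000, 25.0000, -1.0000, -10.0000, -3.0000, -6.0000, 1.0000, -3.0000
Σ(xᵢ − x̄)² = 790.0000 ⇒ m₂ = 790.0000/8 = 98.75000
Σ(xᵢ − x̄)³ = 14328.0000 ⇒ m₃ = 14328.0000/8 = 1791.00000
m₂^(3/2) = 98.75000^(1.5) = 981.30872
g₁ = m₃ / m₂^(3/2) = 1791.00000 / 981.30872 ≈ 1.8251

1.8251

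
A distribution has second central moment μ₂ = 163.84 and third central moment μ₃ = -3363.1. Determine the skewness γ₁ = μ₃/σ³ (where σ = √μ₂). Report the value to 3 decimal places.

σ = √μ₂ = √163.84 = 12.80000
σ³ = μ₂^(3/2) = 2097.15200
γ₁ = μ₃/σ³ = -3363.1 / 2097.15200 ≈ -1.604

-1.604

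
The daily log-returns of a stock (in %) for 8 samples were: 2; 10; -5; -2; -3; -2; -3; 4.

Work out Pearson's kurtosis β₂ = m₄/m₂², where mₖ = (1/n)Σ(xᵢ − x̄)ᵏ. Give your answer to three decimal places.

2.923

x̄ = 0.1250
Σ(xᵢ − x̄)² = 170.8750 ⇒ m₂ = 21.35938
Σ(xᵢ − x̄)⁴ = 10668.5254 ⇒ m₄ = 1333.56567
m₂² = 456.22290
β₂ = m₄/m₂² = 1333.56567 / 456.22290 ≈ 2.923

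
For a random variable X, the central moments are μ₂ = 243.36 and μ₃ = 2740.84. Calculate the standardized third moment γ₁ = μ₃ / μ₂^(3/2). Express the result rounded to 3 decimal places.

0.722

σ = √μ₂ = √243.36 = 15.60000
σ³ = μ₂^(3/2) = 3796.41600
γ₁ = μ₃/σ³ = 2740.84 / 3796.41600 ≈ 0.722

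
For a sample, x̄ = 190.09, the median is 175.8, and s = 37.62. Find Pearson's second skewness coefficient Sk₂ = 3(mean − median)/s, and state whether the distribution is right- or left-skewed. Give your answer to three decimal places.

Sk₂ = 3(190.09 − 175.8) / 37.62 = 3 × 14.2900 / 37.62
    = 42.8700 / 37.62 ≈ 1.140
Sk₂ > 0 ⇒ mean > median ⇒ right-skewed (positive skew).

1.140, right-skewed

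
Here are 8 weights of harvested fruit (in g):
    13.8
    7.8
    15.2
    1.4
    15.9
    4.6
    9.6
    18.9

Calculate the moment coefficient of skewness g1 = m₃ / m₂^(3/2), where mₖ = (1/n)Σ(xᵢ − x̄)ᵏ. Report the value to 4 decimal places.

-0.2734

x̄ = (13.8 + 7.8 + 15.2 + 1.4 + 15.9 + 4.6 + 9.6 + 18.9) / 8 = 10.9000
deviations (xᵢ − x̄): 2.9000, -3.1000, 4.3000, -9.5000, 5.0000, -6.3000, -1.3000, 8.0000
Σ(xᵢ − x̄)² = 257.1400 ⇒ m₂ = 257.1400/8 = 32.14250
Σ(xᵢ − x̄)³ = -398.5140 ⇒ m₃ = -398.5140/8 = -49.81425
m₂^(3/2) = 32.14250^(1.5) = 182.22983
g1 = m₃ / m₂^(3/2) = -49.81425 / 182.22983 ≈ -0.2734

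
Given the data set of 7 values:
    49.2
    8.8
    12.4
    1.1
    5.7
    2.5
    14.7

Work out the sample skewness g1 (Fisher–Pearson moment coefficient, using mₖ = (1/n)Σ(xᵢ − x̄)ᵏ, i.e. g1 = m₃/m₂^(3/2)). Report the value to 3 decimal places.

1.671

x̄ = (49.2 + 8.8 + 12.4 + 1.1 + 5.7 + 2.5 + 14.7) / 7 = 13.4857
deviations (xᵢ − x̄): 35.7143, -4.6857, -1.0857, -12.3857, -7.7857, -10.9857, 1.2143
Σ(xᵢ − x̄)² = 1634.8286 ⇒ m₂ = 1634.8286/7 = 233.54694
Σ(xᵢ − x̄)³ = 41753.7551 ⇒ m₃ = 41753.7551/7 = 5964.82216
m₂^(3/2) = 233.54694^(1.5) = 3569.12098
g1 = m₃ / m₂^(3/2) = 5964.82216 / 3569.12098 ≈ 1.671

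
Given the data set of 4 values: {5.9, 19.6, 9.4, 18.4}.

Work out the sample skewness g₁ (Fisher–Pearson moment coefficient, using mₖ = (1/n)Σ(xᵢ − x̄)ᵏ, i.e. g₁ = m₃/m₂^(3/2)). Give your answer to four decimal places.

-0.1165

x̄ = (5.9 + 19.6 + 9.4 + 18.4) / 4 = 13.3250
deviations (xᵢ − x̄): -7.4250, 6.2750, -3.9250, 5.0750
Σ(xᵢ − x̄)² = 135.6675 ⇒ m₂ = 135.6675/4 = 33.91687
Σ(xᵢ − x̄)³ = -92.0201 ⇒ m₃ = -92.0201/4 = -23.00503
m₂^(3/2) = 33.91687^(1.5) = 197.52576
g₁ = m₃ / m₂^(3/2) = -23.00503 / 197.52576 ≈ -0.1165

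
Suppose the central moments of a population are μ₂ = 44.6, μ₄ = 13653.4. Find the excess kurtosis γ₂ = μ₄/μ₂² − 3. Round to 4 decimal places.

μ₂² = 44.6² = 1989.16000
μ₄/μ₂² = 13653.4 / 1989.16000 = 6.86390
γ₂ = 6.86390 − 3 ≈ 3.8639

3.8639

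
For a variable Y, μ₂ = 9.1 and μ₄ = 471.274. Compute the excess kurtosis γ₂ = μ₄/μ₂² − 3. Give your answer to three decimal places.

2.691

μ₂² = 9.1² = 82.81000
μ₄/μ₂² = 471.274 / 82.81000 = 5.69103
γ₂ = 5.69103 − 3 ≈ 2.691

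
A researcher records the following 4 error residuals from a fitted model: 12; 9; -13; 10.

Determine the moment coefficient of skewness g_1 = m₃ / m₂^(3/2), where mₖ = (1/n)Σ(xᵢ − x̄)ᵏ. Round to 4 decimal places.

-1.1152

x̄ = (12 + 9 - 13 + 10) / 4 = 4.5000
deviations (xᵢ − x̄): 7.5000, 4.5000, -17.5000, 5.5000
Σ(xᵢ − x̄)² = 413.0000 ⇒ m₂ = 413.0000/4 = 103.25000
Σ(xᵢ − x̄)³ = -4680.0000 ⇒ m₃ = -4680.0000/4 = -1170.00000
m₂^(3/2) = 103.25000^(1.5) = 1049.14397
g_1 = m₃ / m₂^(3/2) = -1170.00000 / 1049.14397 ≈ -1.1152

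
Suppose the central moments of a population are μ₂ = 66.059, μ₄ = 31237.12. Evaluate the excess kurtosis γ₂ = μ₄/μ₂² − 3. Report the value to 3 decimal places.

μ₂² = 66.059² = 4363.79148
μ₄/μ₂² = 31237.12 / 4363.79148 = 7.15825
γ₂ = 7.15825 − 3 ≈ 4.158

4.158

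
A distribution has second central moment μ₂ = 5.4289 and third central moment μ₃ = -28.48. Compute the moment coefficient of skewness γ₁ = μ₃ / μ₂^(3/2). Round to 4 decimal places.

σ = √μ₂ = √5.4289 = 2.33000
σ³ = μ₂^(3/2) = 12.64934
γ₁ = μ₃/σ³ = -28.48 / 12.64934 ≈ -2.2515

-2.2515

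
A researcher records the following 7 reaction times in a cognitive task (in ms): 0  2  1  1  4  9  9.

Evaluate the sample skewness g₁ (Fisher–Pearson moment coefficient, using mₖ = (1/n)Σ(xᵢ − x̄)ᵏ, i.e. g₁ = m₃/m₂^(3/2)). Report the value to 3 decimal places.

0.644

x̄ = (0 + 2 + 1 + 1 + 4 + 9 + 9) / 7 = 3.7143
deviations (xᵢ − x̄): -3.7143, -1.7143, -2.7143, -2.7143, 0.2857, 5.2857, 5.2857
Σ(xᵢ − x̄)² = 87.4286 ⇒ m₂ = 87.4286/7 = 12.48980
Σ(xᵢ − x̄)³ = 199.1020 ⇒ m₃ = 199.1020/7 = 28.44315
m₂^(3/2) = 12.48980^(1.5) = 44.14007
g₁ = m₃ / m₂^(3/2) = 28.44315 / 44.14007 ≈ 0.644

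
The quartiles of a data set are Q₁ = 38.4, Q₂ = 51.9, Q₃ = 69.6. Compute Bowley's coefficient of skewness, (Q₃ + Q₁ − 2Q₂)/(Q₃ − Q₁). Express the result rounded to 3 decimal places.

0.135

numerator: Q₃ + Q₁ − 2Q₂ = 69.6 + 38.4 − 2×51.9 = 4.2000
denominator: Q₃ − Q₁ = 69.6 − 38.4 = 31.2000
Bowley skewness = 4.2000 / 31.2000 ≈ 0.135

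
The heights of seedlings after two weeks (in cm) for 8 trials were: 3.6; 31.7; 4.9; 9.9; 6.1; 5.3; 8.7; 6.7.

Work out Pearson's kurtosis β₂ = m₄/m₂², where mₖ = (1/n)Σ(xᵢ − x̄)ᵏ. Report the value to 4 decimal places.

x̄ = 9.6125
Σ(xᵢ − x̄)² = 586.5487 ⇒ m₂ = 73.31859
Σ(xᵢ − x̄)⁴ = 240375.8527 ⇒ m₄ = 30046.98159
m₂² = 5375.61619
β₂ = m₄/m₂² = 30046.98159 / 5375.61619 ≈ 5.5895

5.5895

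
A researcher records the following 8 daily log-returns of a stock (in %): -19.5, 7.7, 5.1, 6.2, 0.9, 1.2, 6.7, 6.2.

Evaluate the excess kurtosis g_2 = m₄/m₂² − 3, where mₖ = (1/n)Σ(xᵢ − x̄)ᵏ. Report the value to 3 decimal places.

2.268

x̄ = 1.8125
Σ(xᵢ − x̄)² = 563.2888 ⇒ m₂ = 70.41109
Σ(xᵢ − x̄)⁴ = 208949.1178 ⇒ m₄ = 26118.63973
m₂² = 4957.72212
g_2 = m₄/m₂² − 3 = 5.26827 − 3 ≈ 2.268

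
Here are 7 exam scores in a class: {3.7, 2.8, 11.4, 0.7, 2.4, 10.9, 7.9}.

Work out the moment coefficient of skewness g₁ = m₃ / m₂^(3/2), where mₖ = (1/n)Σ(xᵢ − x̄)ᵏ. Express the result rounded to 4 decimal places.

0.3273

x̄ = (3.7 + 2.8 + 11.4 + 0.7 + 2.4 + 10.9 + 7.9) / 7 = 5.6857
deviations (xᵢ − x̄): -1.9857, -2.8857, 5.7143, -4.9857, -3.2857, 5.2143, 2.2143
Σ(xᵢ − x̄)² = 112.6686 ⇒ m₂ = 112.6686/7 = 16.09551
Σ(xᵢ − x̄)³ = 147.9517 ⇒ m₃ = 147.9517/7 = 21.13595
m₂^(3/2) = 16.09551^(1.5) = 64.57392
g₁ = m₃ / m₂^(3/2) = 21.13595 / 64.57392 ≈ 0.3273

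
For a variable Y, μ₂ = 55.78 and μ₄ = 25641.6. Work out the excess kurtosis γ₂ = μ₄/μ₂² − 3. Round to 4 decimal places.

5.2412

μ₂² = 55.78² = 3111.40840
μ₄/μ₂² = 25641.6 / 3111.40840 = 8.24116
γ₂ = 8.24116 − 3 ≈ 5.2412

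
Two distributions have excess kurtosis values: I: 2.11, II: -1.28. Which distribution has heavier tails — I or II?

Higher excess kurtosis ⇒ heavier tails relative to the normal distribution.
2.11 vs -1.28: the larger is 2.11, so I has heavier tails. (I is leptokurtic — heavier-than-normal tails; the other is platykurtic.)

I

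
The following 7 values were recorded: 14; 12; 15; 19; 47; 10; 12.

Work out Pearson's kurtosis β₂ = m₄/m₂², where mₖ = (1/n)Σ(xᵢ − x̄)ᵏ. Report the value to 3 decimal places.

x̄ = 18.4286
Σ(xᵢ − x̄)² = 1001.7143 ⇒ m₂ = 143.10204
Σ(xᵢ − x̄)⁴ = 675374.4956 ⇒ m₄ = 96482.07080
m₂² = 20478.19409
β₂ = m₄/m₂² = 96482.07080 / 20478.19409 ≈ 4.711

4.711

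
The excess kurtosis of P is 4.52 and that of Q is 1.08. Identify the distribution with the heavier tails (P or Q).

Higher excess kurtosis ⇒ heavier tails relative to the normal distribution.
4.52 vs 1.08: the larger is 4.52, so P has heavier tails.

P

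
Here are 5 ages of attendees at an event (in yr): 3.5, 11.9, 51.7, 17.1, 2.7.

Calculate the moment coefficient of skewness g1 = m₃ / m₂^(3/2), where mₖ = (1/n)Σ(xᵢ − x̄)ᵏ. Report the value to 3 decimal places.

x̄ = (3.5 + 11.9 + 51.7 + 17.1 + 2.7) / 5 = 17.3800
deviations (xᵢ − x̄): -13.8800, -5.4800, 34.3200, -0.2800, -14.6800
Σ(xᵢ − x̄)² = 1616.1280 ⇒ m₂ = 1616.1280/5 = 323.22560
Σ(xᵢ − x̄)³ = 34422.0307 ⇒ m₃ = 34422.0307/5 = 6884.40614
m₂^(3/2) = 323.22560^(1.5) = 5811.10370
g1 = m₃ / m₂^(3/2) = 6884.40614 / 5811.10370 ≈ 1.185

1.185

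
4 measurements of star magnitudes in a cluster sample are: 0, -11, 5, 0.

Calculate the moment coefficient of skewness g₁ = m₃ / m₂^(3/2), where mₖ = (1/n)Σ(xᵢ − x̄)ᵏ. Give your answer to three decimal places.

x̄ = (0 - 11 + 5 + 0) / 4 = -1.5000
deviations (xᵢ − x̄): 1.5000, -9.5000, 6.5000, 1.5000
Σ(xᵢ − x̄)² = 137.0000 ⇒ m₂ = 137.0000/4 = 34.25000
Σ(xᵢ − x̄)³ = -576.0000 ⇒ m₃ = -576.0000/4 = -144.00000
m₂^(3/2) = 34.25000^(1.5) = 200.44299
g₁ = m₃ / m₂^(3/2) = -144.00000 / 200.44299 ≈ -0.718

-0.718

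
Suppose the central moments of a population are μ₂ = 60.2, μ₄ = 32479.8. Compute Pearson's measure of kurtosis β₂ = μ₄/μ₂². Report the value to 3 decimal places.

μ₂² = 60.2² = 3624.04000
μ₄/μ₂² = 32479.8 / 3624.04000 = 8.96232
β₂ ≈ 8.962

8.962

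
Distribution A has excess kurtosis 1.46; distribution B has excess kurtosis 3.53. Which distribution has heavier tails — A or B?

B

Higher excess kurtosis ⇒ heavier tails relative to the normal distribution.
1.46 vs 3.53: the larger is 3.53, so B has heavier tails.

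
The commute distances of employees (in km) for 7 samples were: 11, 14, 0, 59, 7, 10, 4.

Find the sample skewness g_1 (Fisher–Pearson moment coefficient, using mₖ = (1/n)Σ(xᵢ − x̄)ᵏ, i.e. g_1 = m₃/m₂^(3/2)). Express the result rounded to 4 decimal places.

x̄ = (11 + 14 + 0 + 59 + 7 + 10 + 4) / 7 = 15.0000
deviations (xᵢ − x̄): -4.0000, -1.0000, -15.0000, 44.0000, -8.0000, -5.0000, -11.0000
Σ(xᵢ − x̄)² = 2388.0000 ⇒ m₂ = 2388.0000/7 = 341.14286
Σ(xᵢ − x̄)³ = 79776.0000 ⇒ m₃ = 79776.0000/7 = 11396.57143
m₂^(3/2) = 341.14286^(1.5) = 6300.92665
g_1 = m₃ / m₂^(3/2) = 11396.57143 / 6300.92665 ≈ 1.8087

1.8087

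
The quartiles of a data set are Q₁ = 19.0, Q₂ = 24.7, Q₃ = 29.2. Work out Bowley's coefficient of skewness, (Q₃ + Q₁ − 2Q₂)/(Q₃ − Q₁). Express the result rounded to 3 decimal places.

-0.118

numerator: Q₃ + Q₁ − 2Q₂ = 29.2 + 19.0 − 2×24.7 = -1.2000
denominator: Q₃ − Q₁ = 29.2 − 19.0 = 10.2000
Bowley skewness = -1.2000 / 10.2000 ≈ -0.118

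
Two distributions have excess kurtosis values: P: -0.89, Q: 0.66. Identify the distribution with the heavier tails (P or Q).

Q

Higher excess kurtosis ⇒ heavier tails relative to the normal distribution.
-0.89 vs 0.66: the larger is 0.66, so Q has heavier tails. (Q is leptokurtic — heavier-than-normal tails; the other is platykurtic.)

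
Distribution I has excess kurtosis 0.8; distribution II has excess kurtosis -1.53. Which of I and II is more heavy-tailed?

Higher excess kurtosis ⇒ heavier tails relative to the normal distribution.
0.8 vs -1.53: the larger is 0.8, so I has heavier tails. (I is leptokurtic — heavier-than-normal tails; the other is platykurtic.)

I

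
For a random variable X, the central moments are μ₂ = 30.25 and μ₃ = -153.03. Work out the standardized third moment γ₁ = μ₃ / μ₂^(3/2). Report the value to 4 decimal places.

σ = √μ₂ = √30.25 = 5.50000
σ³ = μ₂^(3/2) = 166.37500
γ₁ = μ₃/σ³ = -153.03 / 166.37500 ≈ -0.9198

-0.9198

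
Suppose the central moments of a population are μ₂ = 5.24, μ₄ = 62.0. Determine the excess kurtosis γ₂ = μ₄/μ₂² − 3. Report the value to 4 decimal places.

-0.7420

μ₂² = 5.24² = 27.45760
μ₄/μ₂² = 62.0 / 27.45760 = 2.25803
γ₂ = 2.25803 − 3 ≈ -0.7420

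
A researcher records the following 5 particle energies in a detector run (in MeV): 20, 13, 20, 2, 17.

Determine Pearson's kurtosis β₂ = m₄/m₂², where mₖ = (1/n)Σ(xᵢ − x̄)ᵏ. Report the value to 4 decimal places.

2.5297

x̄ = 14.4000
Σ(xᵢ − x̄)² = 225.2000 ⇒ m₂ = 45.04000
Σ(xᵢ − x̄)⁴ = 25658.5760 ⇒ m₄ = 5131.71520
m₂² = 2028.60160
β₂ = m₄/m₂² = 5131.71520 / 2028.60160 ≈ 2.5297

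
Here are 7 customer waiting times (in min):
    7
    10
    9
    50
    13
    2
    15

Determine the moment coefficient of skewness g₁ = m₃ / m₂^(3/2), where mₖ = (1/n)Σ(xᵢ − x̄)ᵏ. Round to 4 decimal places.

x̄ = (7 + 10 + 9 + 50 + 13 + 2 + 15) / 7 = 15.1429
deviations (xᵢ − x̄): -8.1429, -5.1429, -6.1429, 34.8571, -2.1429, -13.1429, -0.1429
Σ(xᵢ − x̄)² = 1522.8571 ⇒ m₂ = 1522.8571/7 = 217.55102
Σ(xᵢ − x̄)³ = 39164.3265 ⇒ m₃ = 39164.3265/7 = 5594.90379
m₂^(3/2) = 217.55102^(1.5) = 3208.79289
g₁ = m₃ / m₂^(3/2) = 5594.90379 / 3208.79289 ≈ 1.7436

1.7436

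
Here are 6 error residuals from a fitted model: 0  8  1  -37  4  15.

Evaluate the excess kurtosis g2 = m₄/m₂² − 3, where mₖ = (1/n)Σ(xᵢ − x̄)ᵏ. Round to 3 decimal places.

x̄ = -1.5000
Σ(xᵢ − x̄)² = 1661.5000 ⇒ m₂ = 276.91667
Σ(xᵢ − x̄)⁴ = 1671454.3750 ⇒ m₄ = 278575.72917
m₂² = 76682.84028
g2 = m₄/m₂² − 3 = 3.63283 − 3 ≈ 0.633

0.633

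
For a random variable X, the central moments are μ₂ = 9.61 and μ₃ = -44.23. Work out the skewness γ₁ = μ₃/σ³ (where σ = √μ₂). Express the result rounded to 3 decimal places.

-1.485

σ = √μ₂ = √9.61 = 3.10000
σ³ = μ₂^(3/2) = 29.79100
γ₁ = μ₃/σ³ = -44.23 / 29.79100 ≈ -1.485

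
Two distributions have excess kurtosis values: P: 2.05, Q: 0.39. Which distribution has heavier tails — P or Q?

P

Higher excess kurtosis ⇒ heavier tails relative to the normal distribution.
2.05 vs 0.39: the larger is 2.05, so P has heavier tails.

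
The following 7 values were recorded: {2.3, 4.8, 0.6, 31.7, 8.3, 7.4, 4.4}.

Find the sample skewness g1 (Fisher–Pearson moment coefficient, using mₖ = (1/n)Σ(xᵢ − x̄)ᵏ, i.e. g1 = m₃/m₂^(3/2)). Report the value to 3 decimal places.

1.772

x̄ = (2.3 + 4.8 + 0.6 + 31.7 + 8.3 + 7.4 + 4.4) / 7 = 8.5000
deviations (xᵢ − x̄): -6.2000, -3.7000, -7.9000, 23.2000, -0.2000, -1.1000, -4.1000
Σ(xᵢ − x̄)² = 670.8400 ⇒ m₂ = 670.8400/7 = 95.83429
Σ(xᵢ − x̄)³ = 11634.8880 ⇒ m₃ = 11634.8880/7 = 1662.12686
m₂^(3/2) = 95.83429^(1.5) = 938.16962
g1 = m₃ / m₂^(3/2) = 1662.12686 / 938.16962 ≈ 1.772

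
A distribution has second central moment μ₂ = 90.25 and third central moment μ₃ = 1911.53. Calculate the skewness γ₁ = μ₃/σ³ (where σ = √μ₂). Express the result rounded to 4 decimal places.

σ = √μ₂ = √90.25 = 9.50000
σ³ = μ₂^(3/2) = 857.37500
γ₁ = μ₃/σ³ = 1911.53 / 857.37500 ≈ 2.2295

2.2295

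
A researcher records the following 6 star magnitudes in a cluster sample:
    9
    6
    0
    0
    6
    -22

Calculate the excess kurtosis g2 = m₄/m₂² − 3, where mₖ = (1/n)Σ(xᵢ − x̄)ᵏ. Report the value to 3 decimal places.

x̄ = -0.1667
Σ(xᵢ − x̄)² = 636.8333 ⇒ m₂ = 106.13889
Σ(xᵢ − x̄)⁴ = 237190.4861 ⇒ m₄ = 39531.74769
m₂² = 11265.46373
g2 = m₄/m₂² − 3 = 3.50911 − 3 ≈ 0.509

0.509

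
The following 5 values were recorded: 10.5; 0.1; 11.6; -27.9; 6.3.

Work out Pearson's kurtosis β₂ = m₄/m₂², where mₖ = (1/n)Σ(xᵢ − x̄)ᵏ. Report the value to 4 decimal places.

2.8631

x̄ = 0.1200
Σ(xᵢ − x̄)² = 1062.8480 ⇒ m₂ = 212.56960
Σ(xᵢ − x̄)⁴ = 646850.2672 ⇒ m₄ = 129370.05344
m₂² = 45185.83484
β₂ = m₄/m₂² = 129370.05344 / 45185.83484 ≈ 2.8631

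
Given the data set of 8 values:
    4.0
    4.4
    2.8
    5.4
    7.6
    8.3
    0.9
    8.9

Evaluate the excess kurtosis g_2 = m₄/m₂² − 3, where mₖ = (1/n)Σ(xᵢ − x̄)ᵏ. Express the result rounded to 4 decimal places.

x̄ = 5.2875
Σ(xᵢ − x̄)² = 55.3688 ⇒ m₂ = 6.92109
Σ(xᵢ − x̄)⁴ = 693.4865 ⇒ m₄ = 86.68581
m₂² = 47.90154
g_2 = m₄/m₂² − 3 = 1.80967 − 3 ≈ -1.1903

-1.1903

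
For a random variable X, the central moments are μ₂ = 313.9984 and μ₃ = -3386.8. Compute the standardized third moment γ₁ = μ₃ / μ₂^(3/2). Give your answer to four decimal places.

-0.6087

σ = √μ₂ = √313.9984 = 17.72000
σ³ = μ₂^(3/2) = 5564.05165
γ₁ = μ₃/σ³ = -3386.8 / 5564.05165 ≈ -0.6087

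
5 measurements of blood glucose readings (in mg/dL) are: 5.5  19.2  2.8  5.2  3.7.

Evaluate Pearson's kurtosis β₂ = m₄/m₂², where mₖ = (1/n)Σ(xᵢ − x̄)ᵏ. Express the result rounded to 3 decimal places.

3.121

x̄ = 7.2800
Σ(xᵢ − x̄)² = 182.4680 ⇒ m₂ = 36.49360
Σ(xᵢ − x̄)⁴ = 20784.3826 ⇒ m₄ = 4156.87653
m₂² = 1331.78284
β₂ = m₄/m₂² = 4156.87653 / 1331.78284 ≈ 3.121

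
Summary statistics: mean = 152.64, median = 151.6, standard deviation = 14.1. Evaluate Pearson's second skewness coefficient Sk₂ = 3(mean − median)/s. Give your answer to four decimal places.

Sk₂ = 3(152.64 − 151.6) / 14.1 = 3 × 1.0400 / 14.1
    = 3.1200 / 14.1 ≈ 0.2213

0.2213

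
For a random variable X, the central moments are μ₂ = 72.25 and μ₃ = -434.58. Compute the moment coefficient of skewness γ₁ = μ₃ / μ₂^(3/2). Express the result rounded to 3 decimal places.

-0.708

σ = √μ₂ = √72.25 = 8.50000
σ³ = μ₂^(3/2) = 614.12500
γ₁ = μ₃/σ³ = -434.58 / 614.12500 ≈ -0.708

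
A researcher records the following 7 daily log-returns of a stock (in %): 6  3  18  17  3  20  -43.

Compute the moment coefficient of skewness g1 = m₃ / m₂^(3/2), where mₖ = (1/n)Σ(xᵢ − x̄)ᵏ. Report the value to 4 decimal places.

-1.5772

x̄ = (6 + 3 + 18 + 17 + 3 + 20 - 43) / 7 = 3.4286
deviations (xᵢ − x̄): 2.5714, -0.4286, 14.5714, 13.5714, -0.4286, 16.5714, -46.4286
Σ(xᵢ − x̄)² = 2833.7143 ⇒ m₂ = 2833.7143/7 = 404.81633
Σ(xᵢ − x̄)³ = -89920.8980 ⇒ m₃ = -89920.8980/7 = -12845.84257
m₂^(3/2) = 404.81633^(1.5) = 8144.92387
g1 = m₃ / m₂^(3/2) = -12845.84257 / 8144.92387 ≈ -1.5772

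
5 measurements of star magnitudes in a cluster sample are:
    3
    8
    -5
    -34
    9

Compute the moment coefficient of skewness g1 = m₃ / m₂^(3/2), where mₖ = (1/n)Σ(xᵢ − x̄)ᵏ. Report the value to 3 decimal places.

x̄ = (3 + 8 - 5 - 34 + 9) / 5 = -3.8000
deviations (xᵢ − x̄): 6.8000, 11.8000, -1.2000, -30.2000, 12.8000
Σ(xᵢ − x̄)² = 1262.8000 ⇒ m₂ = 1262.8000/5 = 252.56000
Σ(xᵢ − x̄)³ = -23490.7200 ⇒ m₃ = -23490.7200/5 = -4698.14400
m₂^(3/2) = 252.56000^(1.5) = 4013.71797
g1 = m₃ / m₂^(3/2) = -4698.14400 / 4013.71797 ≈ -1.171

-1.171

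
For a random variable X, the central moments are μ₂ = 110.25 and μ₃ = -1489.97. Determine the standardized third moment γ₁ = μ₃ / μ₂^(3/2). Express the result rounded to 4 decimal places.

-1.2871

σ = √μ₂ = √110.25 = 10.50000
σ³ = μ₂^(3/2) = 1157.62500
γ₁ = μ₃/σ³ = -1489.97 / 1157.62500 ≈ -1.2871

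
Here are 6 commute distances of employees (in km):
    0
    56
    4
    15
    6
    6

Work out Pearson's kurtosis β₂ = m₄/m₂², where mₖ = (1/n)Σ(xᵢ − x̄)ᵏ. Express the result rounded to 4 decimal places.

3.8029

x̄ = 14.5000
Σ(xᵢ − x̄)² = 2187.5000 ⇒ m₂ = 364.58333
Σ(xᵢ − x̄)⁴ = 3032945.3750 ⇒ m₄ = 505490.89583
m₂² = 132921.00694
β₂ = m₄/m₂² = 505490.89583 / 132921.00694 ≈ 3.8029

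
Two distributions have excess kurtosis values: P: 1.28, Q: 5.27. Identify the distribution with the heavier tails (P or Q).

Higher excess kurtosis ⇒ heavier tails relative to the normal distribution.
1.28 vs 5.27: the larger is 5.27, so Q has heavier tails.

Q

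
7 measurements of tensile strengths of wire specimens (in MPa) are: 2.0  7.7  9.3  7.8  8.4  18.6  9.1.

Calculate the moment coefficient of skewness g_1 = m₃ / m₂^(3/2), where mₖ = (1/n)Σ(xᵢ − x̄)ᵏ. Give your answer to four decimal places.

x̄ = (2.0 + 7.7 + 9.3 + 7.8 + 8.4 + 18.6 + 9.1) / 7 = 8.9857
deviations (xᵢ − x̄): -6.9857, -1.2857, 0.3143, -1.1857, -0.5857, 9.6143, 0.1143
Σ(xᵢ − x̄)² = 144.7486 ⇒ m₂ = 144.7486/7 = 20.67837
Σ(xᵢ − x̄)³ = 543.8265 ⇒ m₃ = 543.8265/7 = 77.68950
m₂^(3/2) = 20.67837^(1.5) = 94.03172
g_1 = m₃ / m₂^(3/2) = 77.68950 / 94.03172 ≈ 0.8262

0.8262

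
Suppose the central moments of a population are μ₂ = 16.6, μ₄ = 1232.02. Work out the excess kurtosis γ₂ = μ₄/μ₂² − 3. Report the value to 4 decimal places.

μ₂² = 16.6² = 275.56000
μ₄/μ₂² = 1232.02 / 275.56000 = 4.47097
γ₂ = 4.47097 − 3 ≈ 1.4710

1.4710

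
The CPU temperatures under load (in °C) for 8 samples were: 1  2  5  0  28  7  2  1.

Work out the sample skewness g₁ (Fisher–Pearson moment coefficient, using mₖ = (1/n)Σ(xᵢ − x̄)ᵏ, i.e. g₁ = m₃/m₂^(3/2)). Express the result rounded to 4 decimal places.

x̄ = (1 + 2 + 5 + 0 + 28 + 7 + 2 + 1) / 8 = 5.7500
deviations (xᵢ − x̄): -4.7500, -3.7500, -0.7500, -5.7500, 22.2500, 1.2500, -3.7500, -4.7500
Σ(xᵢ − x̄)² = 603.5000 ⇒ m₂ = 603.5000/8 = 75.43750
Σ(xᵢ − x̄)³ = 10506.7500 ⇒ m₃ = 10506.7500/8 = 1313.34375
m₂^(3/2) = 75.43750^(1.5) = 655.21062
g₁ = m₃ / m₂^(3/2) = 1313.34375 / 655.21062 ≈ 2.0045

2.0045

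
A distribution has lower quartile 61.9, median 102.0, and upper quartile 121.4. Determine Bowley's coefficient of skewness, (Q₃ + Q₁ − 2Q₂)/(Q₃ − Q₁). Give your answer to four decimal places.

numerator: Q₃ + Q₁ − 2Q₂ = 121.4 + 61.9 − 2×102.0 = -20.7000
denominator: Q₃ − Q₁ = 121.4 − 61.9 = 59.5000
Bowley skewness = -20.7000 / 59.5000 ≈ -0.3479

-0.3479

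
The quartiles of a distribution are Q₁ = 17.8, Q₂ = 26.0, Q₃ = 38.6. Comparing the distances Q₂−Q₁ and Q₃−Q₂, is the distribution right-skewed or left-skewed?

Q₂ − Q₁ = 8.2;  Q₃ − Q₂ = 12.6
Q₃ − Q₂ > Q₂ − Q₁ ⇒ the upper half is more spread out ⇒ right-skewed.

right-skewed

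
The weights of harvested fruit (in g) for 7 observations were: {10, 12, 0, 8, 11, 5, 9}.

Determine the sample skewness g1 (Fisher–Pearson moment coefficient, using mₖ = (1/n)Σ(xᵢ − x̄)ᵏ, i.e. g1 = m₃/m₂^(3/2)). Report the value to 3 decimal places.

-1.002

x̄ = (10 + 12 + 0 + 8 + 11 + 5 + 9) / 7 = 7.8571
deviations (xᵢ − x̄): 2.1429, 4.1429, -7.8571, 0.1429, 3.1429, -2.8571, 1.1429
Σ(xᵢ − x̄)² = 102.8571 ⇒ m₂ = 102.8571/7 = 14.69388
Σ(xᵢ − x̄)³ = -394.8980 ⇒ m₃ = -394.8980/7 = -56.41399
m₂^(3/2) = 14.69388^(1.5) = 56.32544
g1 = m₃ / m₂^(3/2) = -56.41399 / 56.32544 ≈ -1.002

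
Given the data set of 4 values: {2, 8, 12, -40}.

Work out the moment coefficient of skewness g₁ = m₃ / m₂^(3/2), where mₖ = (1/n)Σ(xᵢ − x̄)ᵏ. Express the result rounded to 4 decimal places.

-1.0558

x̄ = (2 + 8 + 12 - 40) / 4 = -4.5000
deviations (xᵢ − x̄): 6.5000, 12.5000, 16.5000, -35.5000
Σ(xᵢ − x̄)² = 1731.0000 ⇒ m₂ = 1731.0000/4 = 432.75000
Σ(xᵢ − x̄)³ = -38019.0000 ⇒ m₃ = -38019.0000/4 = -9504.75000
m₂^(3/2) = 432.75000^(1.5) = 9002.34422
g₁ = m₃ / m₂^(3/2) = -9504.75000 / 9002.34422 ≈ -1.0558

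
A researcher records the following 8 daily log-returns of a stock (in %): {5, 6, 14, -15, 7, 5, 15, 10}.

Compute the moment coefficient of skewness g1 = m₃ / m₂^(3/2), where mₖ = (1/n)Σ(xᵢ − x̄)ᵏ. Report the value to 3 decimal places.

x̄ = (5 + 6 + 14 - 15 + 7 + 5 + 15 + 10) / 8 = 5.8750
deviations (xᵢ − x̄): -0.8750, 0.1250, 8.1250, -20.8750, 1.1250, -0.8750, 9.1250, 4.1250
Σ(xᵢ − x̄)² = 604.8750 ⇒ m₂ = 604.8750/8 = 75.60938
Σ(xᵢ − x̄)³ = -7730.1563 ⇒ m₃ = -7730.1563/8 = -966.26953
m₂^(3/2) = 75.60938^(1.5) = 657.45112
g1 = m₃ / m₂^(3/2) = -966.26953 / 657.45112 ≈ -1.470

-1.470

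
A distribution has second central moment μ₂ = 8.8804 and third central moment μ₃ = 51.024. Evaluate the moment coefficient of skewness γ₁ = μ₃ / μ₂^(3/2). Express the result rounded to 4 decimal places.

1.9281

σ = √μ₂ = √8.8804 = 2.98000
σ³ = μ₂^(3/2) = 26.46359
γ₁ = μ₃/σ³ = 51.024 / 26.46359 ≈ 1.9281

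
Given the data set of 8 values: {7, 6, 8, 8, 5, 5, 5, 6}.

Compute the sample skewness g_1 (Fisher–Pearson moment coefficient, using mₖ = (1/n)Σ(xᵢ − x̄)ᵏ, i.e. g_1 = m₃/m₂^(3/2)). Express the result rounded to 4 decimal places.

x̄ = (7 + 6 + 8 + 8 + 5 + 5 + 5 + 6) / 8 = 6.2500
deviations (xᵢ − x̄): 0.7500, -0.2500, 1.7500, 1.7500, -1.2500, -1.2500, -1.2500, -0.2500
Σ(xᵢ − x̄)² = 11.5000 ⇒ m₂ = 11.5000/8 = 1.43750
Σ(xᵢ − x̄)³ = 5.2500 ⇒ m₃ = 5.2500/8 = 0.65625
m₂^(3/2) = 1.43750^(1.5) = 1.72350
g_1 = m₃ / m₂^(3/2) = 0.65625 / 1.72350 ≈ 0.3808

0.3808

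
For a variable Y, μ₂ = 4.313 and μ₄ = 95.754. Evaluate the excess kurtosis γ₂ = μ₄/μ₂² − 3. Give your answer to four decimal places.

2.1475

μ₂² = 4.313² = 18.60197
μ₄/μ₂² = 95.754 / 18.60197 = 5.14752
γ₂ = 5.14752 − 3 ≈ 2.1475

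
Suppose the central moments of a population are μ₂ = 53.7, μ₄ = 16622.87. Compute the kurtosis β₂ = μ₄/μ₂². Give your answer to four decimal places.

μ₂² = 53.7² = 2883.69000
μ₄/μ₂² = 16622.87 / 2883.69000 = 5.76444
β₂ ≈ 5.7644

5.7644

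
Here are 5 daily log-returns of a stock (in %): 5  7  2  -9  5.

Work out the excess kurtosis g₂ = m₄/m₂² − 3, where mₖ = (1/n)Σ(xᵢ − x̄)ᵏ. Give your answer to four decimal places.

-0.1319

x̄ = 2.0000
Σ(xᵢ − x̄)² = 164.0000 ⇒ m₂ = 32.80000
Σ(xᵢ − x̄)⁴ = 15428.0000 ⇒ m₄ = 3085.60000
m₂² = 1075.84000
g₂ = m₄/m₂² − 3 = 2.86808 − 3 ≈ -0.1319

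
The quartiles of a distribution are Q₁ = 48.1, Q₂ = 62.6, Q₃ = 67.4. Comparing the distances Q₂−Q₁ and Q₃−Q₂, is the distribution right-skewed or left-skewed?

Q₂ − Q₁ = 14.5;  Q₃ − Q₂ = 4.8
Q₂ − Q₁ > Q₃ − Q₂ ⇒ the lower half is more spread out ⇒ left-skewed.

left-skewed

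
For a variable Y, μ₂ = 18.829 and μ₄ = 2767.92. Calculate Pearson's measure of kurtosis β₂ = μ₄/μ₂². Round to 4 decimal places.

μ₂² = 18.829² = 354.53124
μ₄/μ₂² = 2767.92 / 354.53124 = 7.80727
β₂ ≈ 7.8073

7.8073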